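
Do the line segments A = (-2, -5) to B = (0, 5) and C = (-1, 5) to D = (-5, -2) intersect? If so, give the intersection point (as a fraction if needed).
No (intersection of containing lines falls outside at least one segment)

Parametrize and solve: t = 33/26, s = -5/13. At least one of these is outside [0, 1], so the segments do not intersect.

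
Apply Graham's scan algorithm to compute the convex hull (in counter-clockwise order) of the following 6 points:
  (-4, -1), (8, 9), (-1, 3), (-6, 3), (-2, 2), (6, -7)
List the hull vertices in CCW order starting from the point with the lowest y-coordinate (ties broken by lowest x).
Hull (CCW) = [(6, -7), (8, 9), (-6, 3), (-4, -1)]

Graham scan procedure:
  1. Find the pivot p₀ = point with lowest y (tie → lowest x): (6, -7).
  2. Sort the remaining points by polar angle around p₀.
  3. Walk through sorted points, maintaining a stack; pop the top while the last three entries make a non-left turn (cross product ≤ 0).
  4. Final stack is the convex hull in CCW order: (6, -7), (8, 9), (-6, 3), (-4, -1).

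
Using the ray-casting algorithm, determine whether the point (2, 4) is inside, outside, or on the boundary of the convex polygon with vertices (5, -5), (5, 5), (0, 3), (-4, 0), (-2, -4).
The point (2, 4) lies strictly outside the polygon

Cast a horizontal ray to the right from the query point and count how many polygon edges it crosses (each edge strictly once or zero times, handled with the usual half-open convention). 
Parity of crossings → even ⇒ outside.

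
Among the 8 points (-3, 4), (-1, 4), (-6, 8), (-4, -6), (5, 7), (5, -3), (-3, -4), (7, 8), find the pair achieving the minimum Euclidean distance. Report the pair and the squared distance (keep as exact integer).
Pair = ((-3, 4), (-1, 4)); squared distance = 4

Compute all C(8, 2) = 28 pairwise squared distances (x_i − x_j)² + (y_i − y_j)². The minimum is 4, attained by the pair ((-3, 4), (-1, 4)).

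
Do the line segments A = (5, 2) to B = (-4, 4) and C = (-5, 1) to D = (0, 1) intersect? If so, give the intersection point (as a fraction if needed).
No (intersection of containing lines falls outside at least one segment)

Parametrize and solve: t = -1/2, s = 29/10. At least one of these is outside [0, 1], so the segments do not intersect.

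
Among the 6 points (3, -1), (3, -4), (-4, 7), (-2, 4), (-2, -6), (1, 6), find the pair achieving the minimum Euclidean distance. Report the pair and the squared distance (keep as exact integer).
Pair = ((3, -1), (3, -4)); squared distance = 9

Compute all C(6, 2) = 15 pairwise squared distances (x_i − x_j)² + (y_i − y_j)². The minimum is 9, attained by the pair ((3, -1), (3, -4)).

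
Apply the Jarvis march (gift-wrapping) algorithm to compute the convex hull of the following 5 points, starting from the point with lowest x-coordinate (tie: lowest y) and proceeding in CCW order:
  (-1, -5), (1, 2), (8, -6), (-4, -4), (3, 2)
Hull (CCW) = [(-4, -4), (-1, -5), (8, -6), (3, 2), (1, 2)]

Jarvis march: at each step, from the current hull vertex p, select the next vertex q as the point such that every other point lies strictly to the left of (or on) the directed line p → q. (Equivalently: for every other point r, the cross product (q − p) × (r − p) ≥ 0.)
Starting point (lowest x, tie lowest y): (-4, -4). Wrap until returning to start. Resulting hull: (-4, -4), (-1, -5), (8, -6), (3, 2), (1, 2).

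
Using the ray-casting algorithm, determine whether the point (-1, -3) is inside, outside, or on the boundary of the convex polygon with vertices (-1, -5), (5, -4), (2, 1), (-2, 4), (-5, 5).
The point (-1, -3) lies strictly inside the polygon

Cast a horizontal ray to the right from the query point and count how many polygon edges it crosses (each edge strictly once or zero times, handled with the usual half-open convention). 
Parity of crossings → odd ⇒ inside.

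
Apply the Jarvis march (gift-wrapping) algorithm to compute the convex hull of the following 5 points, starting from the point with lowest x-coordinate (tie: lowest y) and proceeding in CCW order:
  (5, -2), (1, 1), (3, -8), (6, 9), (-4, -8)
Hull (CCW) = [(-4, -8), (3, -8), (5, -2), (6, 9), (1, 1)]

Jarvis march: at each step, from the current hull vertex p, select the next vertex q as the point such that every other point lies strictly to the left of (or on) the directed line p → q. (Equivalently: for every other point r, the cross product (q − p) × (r − p) ≥ 0.)
Starting point (lowest x, tie lowest y): (-4, -8). Wrap until returning to start. Resulting hull: (-4, -8), (3, -8), (5, -2), (6, 9), (1, 1).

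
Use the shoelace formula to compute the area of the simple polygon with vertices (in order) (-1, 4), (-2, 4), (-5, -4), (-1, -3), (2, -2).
Area = 57/2

Shoelace formula: Area = (1/2) |Σ_i (x_i · y_{i+1} − x_{i+1} · y_i)| (indices mod n). Compute each cross term:
  (-1)(4) − (-2)(4) = 4
  (-2)(-4) − (-5)(4) = 28
  (-5)(-3) − (-1)(-4) = 11
  (-1)(-2) − (2)(-3) = 8
  (2)(4) − (-1)(-2) = 6
Sum = 57, so (signed) Area = 57/2 = 57/2, |Area| = 57/2.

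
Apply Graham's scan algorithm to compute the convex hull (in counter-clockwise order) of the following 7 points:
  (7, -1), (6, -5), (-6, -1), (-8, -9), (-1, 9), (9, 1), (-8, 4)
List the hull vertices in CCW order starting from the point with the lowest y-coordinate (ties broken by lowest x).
Hull (CCW) = [(-8, -9), (6, -5), (9, 1), (-1, 9), (-8, 4)]

Graham scan procedure:
  1. Find the pivot p₀ = point with lowest y (tie → lowest x): (-8, -9).
  2. Sort the remaining points by polar angle around p₀.
  3. Walk through sorted points, maintaining a stack; pop the top while the last three entries make a non-left turn (cross product ≤ 0).
  4. Final stack is the convex hull in CCW order: (-8, -9), (6, -5), (9, 1), (-1, 9), (-8, 4).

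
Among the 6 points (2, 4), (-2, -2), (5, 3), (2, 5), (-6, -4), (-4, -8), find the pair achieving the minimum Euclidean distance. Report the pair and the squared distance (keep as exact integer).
Pair = ((2, 4), (2, 5)); squared distance = 1

Compute all C(6, 2) = 15 pairwise squared distances (x_i − x_j)² + (y_i − y_j)². The minimum is 1, attained by the pair ((2, 4), (2, 5)).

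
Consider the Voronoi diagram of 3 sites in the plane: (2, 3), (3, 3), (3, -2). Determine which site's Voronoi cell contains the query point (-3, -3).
Nearest site = (3, -2)

The Voronoi cell of site s contains exactly those query points closer to s than to any other site. Compute squared distances from q = (-3, -3) to each site:
  (3 − -3)² + (-2 − -3)² = 37
  (2 − -3)² + (3 − -3)² = 61
  (3 − -3)² + (3 − -3)² = 72
Minimum is attained by (3, -2), so q lies in its Voronoi cell.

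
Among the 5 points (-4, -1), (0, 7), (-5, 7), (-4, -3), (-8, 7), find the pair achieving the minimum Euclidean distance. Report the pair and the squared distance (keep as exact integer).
Pair = ((-4, -1), (-4, -3)); squared distance = 4

Compute all C(5, 2) = 10 pairwise squared distances (x_i − x_j)² + (y_i − y_j)². The minimum is 4, attained by the pair ((-4, -1), (-4, -3)).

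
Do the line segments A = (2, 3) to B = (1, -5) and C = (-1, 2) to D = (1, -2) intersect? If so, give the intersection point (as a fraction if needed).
No (intersection of containing lines falls outside at least one segment)

Parametrize and solve: t = 7/10, s = 23/20. At least one of these is outside [0, 1], so the segments do not intersect.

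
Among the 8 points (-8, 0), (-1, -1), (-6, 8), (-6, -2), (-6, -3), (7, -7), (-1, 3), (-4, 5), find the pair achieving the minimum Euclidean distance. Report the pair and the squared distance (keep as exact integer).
Pair = ((-6, -2), (-6, -3)); squared distance = 1

Compute all C(8, 2) = 28 pairwise squared distances (x_i − x_j)² + (y_i − y_j)². The minimum is 1, attained by the pair ((-6, -2), (-6, -3)).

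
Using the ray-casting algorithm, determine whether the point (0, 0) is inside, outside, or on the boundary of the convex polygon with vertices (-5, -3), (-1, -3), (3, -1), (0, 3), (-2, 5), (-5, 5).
The point (0, 0) lies strictly inside the polygon

Cast a horizontal ray to the right from the query point and count how many polygon edges it crosses (each edge strictly once or zero times, handled with the usual half-open convention). 
Parity of crossings → odd ⇒ inside.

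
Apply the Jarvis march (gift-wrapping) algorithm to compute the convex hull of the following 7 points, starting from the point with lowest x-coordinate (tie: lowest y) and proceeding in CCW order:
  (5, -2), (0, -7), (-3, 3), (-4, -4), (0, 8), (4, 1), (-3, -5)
Hull (CCW) = [(-4, -4), (-3, -5), (0, -7), (5, -2), (4, 1), (0, 8), (-3, 3)]

Jarvis march: at each step, from the current hull vertex p, select the next vertex q as the point such that every other point lies strictly to the left of (or on) the directed line p → q. (Equivalently: for every other point r, the cross product (q − p) × (r − p) ≥ 0.)
Starting point (lowest x, tie lowest y): (-4, -4). Wrap until returning to start. Resulting hull: (-4, -4), (-3, -5), (0, -7), (5, -2), (4, 1), (0, 8), (-3, 3).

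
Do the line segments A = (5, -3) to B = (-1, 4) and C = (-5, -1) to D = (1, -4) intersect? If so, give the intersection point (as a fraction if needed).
No (intersection of containing lines falls outside at least one segment)

Parametrize and solve: t = -3/4, s = 29/12. At least one of these is outside [0, 1], so the segments do not intersect.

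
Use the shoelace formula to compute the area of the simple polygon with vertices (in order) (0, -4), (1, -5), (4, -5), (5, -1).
Area = 10

Shoelace formula: Area = (1/2) |Σ_i (x_i · y_{i+1} − x_{i+1} · y_i)| (indices mod n). Compute each cross term:
  (0)(-5) − (1)(-4) = 4
  (1)(-5) − (4)(-5) = 15
  (4)(-1) − (5)(-5) = 21
  (5)(-4) − (0)(-1) = -20
Sum = 20, so (signed) Area = 20/2 = 10, |Area| = 10.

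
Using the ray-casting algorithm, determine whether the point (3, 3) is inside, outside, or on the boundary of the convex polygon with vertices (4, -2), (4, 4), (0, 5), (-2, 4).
The point (3, 3) lies strictly inside the polygon

Cast a horizontal ray to the right from the query point and count how many polygon edges it crosses (each edge strictly once or zero times, handled with the usual half-open convention). 
Parity of crossings → odd ⇒ inside.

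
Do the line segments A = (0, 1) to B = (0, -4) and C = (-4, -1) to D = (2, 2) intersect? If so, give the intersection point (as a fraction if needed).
Yes; intersection at (0, 1) (t = 0 on AB, s = 2/3 on CD)

Parametrize AB as A + t(B − A) = (0 + 0 t, 1 + -5 t) and CD as C + s(D − C) = (-4 + 6 s, -1 + 3 s). Solve the linear system for (t, s). Determinant = -30 ≠ 0, so a unique intersection of the containing lines exists. Solution: t = 0, s = 2/3 — both in [0, 1], so the segments cross. Intersection point: (0, 1).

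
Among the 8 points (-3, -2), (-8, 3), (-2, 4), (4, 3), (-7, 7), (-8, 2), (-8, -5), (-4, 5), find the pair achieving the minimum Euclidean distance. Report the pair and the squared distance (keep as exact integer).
Pair = ((-8, 3), (-8, 2)); squared distance = 1

Compute all C(8, 2) = 28 pairwise squared distances (x_i − x_j)² + (y_i − y_j)². The minimum is 1, attained by the pair ((-8, 3), (-8, 2)).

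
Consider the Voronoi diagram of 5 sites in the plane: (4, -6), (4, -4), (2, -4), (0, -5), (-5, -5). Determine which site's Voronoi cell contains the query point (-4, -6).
Nearest site = (-5, -5)

The Voronoi cell of site s contains exactly those query points closer to s than to any other site. Compute squared distances from q = (-4, -6) to each site:
  (-5 − -4)² + (-5 − -6)² = 2
  (0 − -4)² + (-5 − -6)² = 17
  (2 − -4)² + (-4 − -6)² = 40
  (4 − -4)² + (-6 − -6)² = 64
  (4 − -4)² + (-4 − -6)² = 68
Minimum is attained by (-5, -5), so q lies in its Voronoi cell.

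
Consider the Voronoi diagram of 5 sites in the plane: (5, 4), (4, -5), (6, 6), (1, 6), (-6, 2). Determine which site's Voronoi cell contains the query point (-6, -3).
Nearest site = (-6, 2)

The Voronoi cell of site s contains exactly those query points closer to s than to any other site. Compute squared distances from q = (-6, -3) to each site:
  (-6 − -6)² + (2 − -3)² = 25
  (4 − -6)² + (-5 − -3)² = 104
  (1 − -6)² + (6 − -3)² = 130
  (5 − -6)² + (4 − -3)² = 170
  (6 − -6)² + (6 − -3)² = 225
Minimum is attained by (-6, 2), so q lies in its Voronoi cell.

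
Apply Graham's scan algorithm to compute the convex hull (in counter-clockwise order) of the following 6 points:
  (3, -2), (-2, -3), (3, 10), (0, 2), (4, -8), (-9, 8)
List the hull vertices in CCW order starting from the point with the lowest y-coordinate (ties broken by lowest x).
Hull (CCW) = [(4, -8), (3, 10), (-9, 8), (-2, -3)]

Graham scan procedure:
  1. Find the pivot p₀ = point with lowest y (tie → lowest x): (4, -8).
  2. Sort the remaining points by polar angle around p₀.
  3. Walk through sorted points, maintaining a stack; pop the top while the last three entries make a non-left turn (cross product ≤ 0).
  4. Final stack is the convex hull in CCW order: (4, -8), (3, 10), (-9, 8), (-2, -3).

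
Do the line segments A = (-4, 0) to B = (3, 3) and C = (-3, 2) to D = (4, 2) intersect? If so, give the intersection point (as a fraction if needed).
Yes; intersection at (2/3, 2) (t = 2/3 on AB, s = 11/21 on CD)

Parametrize AB as A + t(B − A) = (-4 + 7 t, 0 + 3 t) and CD as C + s(D − C) = (-3 + 7 s, 2 + 0 s). Solve the linear system for (t, s). Determinant = 21 ≠ 0, so a unique intersection of the containing lines exists. Solution: t = 2/3, s = 11/21 — both in [0, 1], so the segments cross. Intersection point: (2/3, 2).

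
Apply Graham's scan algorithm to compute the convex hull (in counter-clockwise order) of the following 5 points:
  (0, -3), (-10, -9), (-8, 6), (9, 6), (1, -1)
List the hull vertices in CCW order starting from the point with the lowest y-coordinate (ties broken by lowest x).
Hull (CCW) = [(-10, -9), (0, -3), (9, 6), (-8, 6)]

Graham scan procedure:
  1. Find the pivot p₀ = point with lowest y (tie → lowest x): (-10, -9).
  2. Sort the remaining points by polar angle around p₀.
  3. Walk through sorted points, maintaining a stack; pop the top while the last three entries make a non-left turn (cross product ≤ 0).
  4. Final stack is the convex hull in CCW order: (-10, -9), (0, -3), (9, 6), (-8, 6).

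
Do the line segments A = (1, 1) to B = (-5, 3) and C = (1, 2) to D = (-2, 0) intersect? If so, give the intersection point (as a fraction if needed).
Yes; intersection at (0, 4/3) (t = 1/6 on AB, s = 1/3 on CD)

Parametrize AB as A + t(B − A) = (1 + -6 t, 1 + 2 t) and CD as C + s(D − C) = (1 + -3 s, 2 + -2 s). Solve the linear system for (t, s). Determinant = -18 ≠ 0, so a unique intersection of the containing lines exists. Solution: t = 1/6, s = 1/3 — both in [0, 1], so the segments cross. Intersection point: (0, 4/3).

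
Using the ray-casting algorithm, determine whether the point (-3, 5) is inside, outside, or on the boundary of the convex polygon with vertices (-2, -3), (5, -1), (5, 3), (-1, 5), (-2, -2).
The point (-3, 5) lies strictly outside the polygon

Cast a horizontal ray to the right from the query point and count how many polygon edges it crosses (each edge strictly once or zero times, handled with the usual half-open convention). 
Parity of crossings → even ⇒ outside.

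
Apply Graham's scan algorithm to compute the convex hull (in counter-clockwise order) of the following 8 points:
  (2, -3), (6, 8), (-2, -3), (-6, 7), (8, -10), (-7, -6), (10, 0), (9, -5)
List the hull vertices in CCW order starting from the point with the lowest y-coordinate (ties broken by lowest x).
Hull (CCW) = [(8, -10), (10, 0), (6, 8), (-6, 7), (-7, -6)]

Graham scan procedure:
  1. Find the pivot p₀ = point with lowest y (tie → lowest x): (8, -10).
  2. Sort the remaining points by polar angle around p₀.
  3. Walk through sorted points, maintaining a stack; pop the top while the last three entries make a non-left turn (cross product ≤ 0).
  4. Final stack is the convex hull in CCW order: (8, -10), (10, 0), (6, 8), (-6, 7), (-7, -6).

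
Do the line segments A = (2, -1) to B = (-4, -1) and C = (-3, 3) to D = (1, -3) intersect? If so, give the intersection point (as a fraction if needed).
Yes; intersection at (-1/3, -1) (t = 7/18 on AB, s = 2/3 on CD)

Parametrize AB as A + t(B − A) = (2 + -6 t, -1 + 0 t) and CD as C + s(D − C) = (-3 + 4 s, 3 + -6 s). Solve the linear system for (t, s). Determinant = -36 ≠ 0, so a unique intersection of the containing lines exists. Solution: t = 7/18, s = 2/3 — both in [0, 1], so the segments cross. Intersection point: (-1/3, -1).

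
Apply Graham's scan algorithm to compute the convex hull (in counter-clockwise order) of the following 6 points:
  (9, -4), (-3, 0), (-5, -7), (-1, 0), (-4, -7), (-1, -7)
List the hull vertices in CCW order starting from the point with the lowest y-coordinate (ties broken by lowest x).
Hull (CCW) = [(-5, -7), (-1, -7), (9, -4), (-1, 0), (-3, 0)]

Graham scan procedure:
  1. Find the pivot p₀ = point with lowest y (tie → lowest x): (-5, -7).
  2. Sort the remaining points by polar angle around p₀.
  3. Walk through sorted points, maintaining a stack; pop the top while the last three entries make a non-left turn (cross product ≤ 0).
  4. Final stack is the convex hull in CCW order: (-5, -7), (-1, -7), (9, -4), (-1, 0), (-3, 0).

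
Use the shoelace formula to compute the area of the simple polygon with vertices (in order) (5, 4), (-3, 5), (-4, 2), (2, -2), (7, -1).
Area = 50

Shoelace formula: Area = (1/2) |Σ_i (x_i · y_{i+1} − x_{i+1} · y_i)| (indices mod n). Compute each cross term:
  (5)(5) − (-3)(4) = 37
  (-3)(2) − (-4)(5) = 14
  (-4)(-2) − (2)(2) = 4
  (2)(-1) − (7)(-2) = 12
  (7)(4) − (5)(-1) = 33
Sum = 100, so (signed) Area = 100/2 = 50, |Area| = 50.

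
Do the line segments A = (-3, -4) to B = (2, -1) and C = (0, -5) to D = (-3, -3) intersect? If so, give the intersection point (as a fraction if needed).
Yes; intersection at (-42/19, -67/19) (t = 3/19 on AB, s = 14/19 on CD)

Parametrize AB as A + t(B − A) = (-3 + 5 t, -4 + 3 t) and CD as C + s(D − C) = (0 + -3 s, -5 + 2 s). Solve the linear system for (t, s). Determinant = -19 ≠ 0, so a unique intersection of the containing lines exists. Solution: t = 3/19, s = 14/19 — both in [0, 1], so the segments cross. Intersection point: (-42/19, -67/19).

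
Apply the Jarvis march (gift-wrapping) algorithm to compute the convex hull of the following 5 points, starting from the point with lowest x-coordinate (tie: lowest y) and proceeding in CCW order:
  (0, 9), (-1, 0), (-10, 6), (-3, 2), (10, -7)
Hull (CCW) = [(-10, 6), (-1, 0), (10, -7), (0, 9)]

Jarvis march: at each step, from the current hull vertex p, select the next vertex q as the point such that every other point lies strictly to the left of (or on) the directed line p → q. (Equivalently: for every other point r, the cross product (q − p) × (r − p) ≥ 0.)
Starting point (lowest x, tie lowest y): (-10, 6). Wrap until returning to start. Resulting hull: (-10, 6), (-1, 0), (10, -7), (0, 9).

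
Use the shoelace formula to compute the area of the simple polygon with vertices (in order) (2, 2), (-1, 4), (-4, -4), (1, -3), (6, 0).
Area = 38

Shoelace formula: Area = (1/2) |Σ_i (x_i · y_{i+1} − x_{i+1} · y_i)| (indices mod n). Compute each cross term:
  (2)(4) − (-1)(2) = 10
  (-1)(-4) − (-4)(4) = 20
  (-4)(-3) − (1)(-4) = 16
  (1)(0) − (6)(-3) = 18
  (6)(2) − (2)(0) = 12
Sum = 76, so (signed) Area = 76/2 = 38, |Area| = 38.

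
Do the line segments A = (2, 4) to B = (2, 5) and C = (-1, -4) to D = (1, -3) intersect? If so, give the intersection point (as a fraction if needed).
No (intersection of containing lines falls outside at least one segment)

Parametrize and solve: t = -13/2, s = 3/2. At least one of these is outside [0, 1], so the segments do not intersect.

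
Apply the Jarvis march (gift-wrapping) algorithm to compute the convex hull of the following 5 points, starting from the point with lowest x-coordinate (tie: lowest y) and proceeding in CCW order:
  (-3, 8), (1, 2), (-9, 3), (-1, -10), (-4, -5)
Hull (CCW) = [(-9, 3), (-1, -10), (1, 2), (-3, 8)]

Jarvis march: at each step, from the current hull vertex p, select the next vertex q as the point such that every other point lies strictly to the left of (or on) the directed line p → q. (Equivalently: for every other point r, the cross product (q − p) × (r − p) ≥ 0.)
Starting point (lowest x, tie lowest y): (-9, 3). Wrap until returning to start. Resulting hull: (-9, 3), (-1, -10), (1, 2), (-3, 8).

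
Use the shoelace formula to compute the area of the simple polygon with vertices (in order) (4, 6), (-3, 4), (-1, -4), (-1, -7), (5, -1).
Area = 123/2

Shoelace formula: Area = (1/2) |Σ_i (x_i · y_{i+1} − x_{i+1} · y_i)| (indices mod n). Compute each cross term:
  (4)(4) − (-3)(6) = 34
  (-3)(-4) − (-1)(4) = 16
  (-1)(-7) − (-1)(-4) = 3
  (-1)(-1) − (5)(-7) = 36
  (5)(6) − (4)(-1) = 34
Sum = 123, so (signed) Area = 123/2 = 123/2, |Area| = 123/2.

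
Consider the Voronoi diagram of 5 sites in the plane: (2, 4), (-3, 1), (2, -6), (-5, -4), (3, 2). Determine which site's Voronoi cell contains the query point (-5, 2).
Nearest site = (-3, 1)

The Voronoi cell of site s contains exactly those query points closer to s than to any other site. Compute squared distances from q = (-5, 2) to each site:
  (-3 − -5)² + (1 − 2)² = 5
  (-5 − -5)² + (-4 − 2)² = 36
  (2 − -5)² + (4 − 2)² = 53
  (3 − -5)² + (2 − 2)² = 64
  (2 − -5)² + (-6 − 2)² = 113
Minimum is attained by (-3, 1), so q lies in its Voronoi cell.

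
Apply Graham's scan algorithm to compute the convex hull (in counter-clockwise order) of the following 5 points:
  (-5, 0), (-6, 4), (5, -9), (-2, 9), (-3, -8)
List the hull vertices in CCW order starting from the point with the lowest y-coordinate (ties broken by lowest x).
Hull (CCW) = [(5, -9), (-2, 9), (-6, 4), (-3, -8)]

Graham scan procedure:
  1. Find the pivot p₀ = point with lowest y (tie → lowest x): (5, -9).
  2. Sort the remaining points by polar angle around p₀.
  3. Walk through sorted points, maintaining a stack; pop the top while the last three entries make a non-left turn (cross product ≤ 0).
  4. Final stack is the convex hull in CCW order: (5, -9), (-2, 9), (-6, 4), (-3, -8).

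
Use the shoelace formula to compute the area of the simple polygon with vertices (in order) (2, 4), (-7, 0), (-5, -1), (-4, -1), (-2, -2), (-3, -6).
Area = 24

Shoelace formula: Area = (1/2) |Σ_i (x_i · y_{i+1} − x_{i+1} · y_i)| (indices mod n). Compute each cross term:
  (2)(0) − (-7)(4) = 28
  (-7)(-1) − (-5)(0) = 7
  (-5)(-1) − (-4)(-1) = 1
  (-4)(-2) − (-2)(-1) = 6
  (-2)(-6) − (-3)(-2) = 6
  (-3)(4) − (2)(-6) = 0
Sum = 48, so (signed) Area = 48/2 = 24, |Area| = 24.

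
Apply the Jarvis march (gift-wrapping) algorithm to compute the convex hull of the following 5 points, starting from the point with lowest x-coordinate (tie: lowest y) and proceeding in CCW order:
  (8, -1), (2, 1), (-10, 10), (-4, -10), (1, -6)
Hull (CCW) = [(-10, 10), (-4, -10), (8, -1)]

Jarvis march: at each step, from the current hull vertex p, select the next vertex q as the point such that every other point lies strictly to the left of (or on) the directed line p → q. (Equivalently: for every other point r, the cross product (q − p) × (r − p) ≥ 0.)
Starting point (lowest x, tie lowest y): (-10, 10). Wrap until returning to start. Resulting hull: (-10, 10), (-4, -10), (8, -1).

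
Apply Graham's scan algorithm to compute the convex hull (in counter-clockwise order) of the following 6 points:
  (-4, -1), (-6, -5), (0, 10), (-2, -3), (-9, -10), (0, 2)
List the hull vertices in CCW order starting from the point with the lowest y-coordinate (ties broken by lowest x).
Hull (CCW) = [(-9, -10), (-2, -3), (0, 2), (0, 10)]

Graham scan procedure:
  1. Find the pivot p₀ = point with lowest y (tie → lowest x): (-9, -10).
  2. Sort the remaining points by polar angle around p₀.
  3. Walk through sorted points, maintaining a stack; pop the top while the last three entries make a non-left turn (cross product ≤ 0).
  4. Final stack is the convex hull in CCW order: (-9, -10), (-2, -3), (0, 2), (0, 10).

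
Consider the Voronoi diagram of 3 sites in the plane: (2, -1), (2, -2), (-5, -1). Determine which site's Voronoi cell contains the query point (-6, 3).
Nearest site = (-5, -1)

The Voronoi cell of site s contains exactly those query points closer to s than to any other site. Compute squared distances from q = (-6, 3) to each site:
  (-5 − -6)² + (-1 − 3)² = 17
  (2 − -6)² + (-1 − 3)² = 80
  (2 − -6)² + (-2 − 3)² = 89
Minimum is attained by (-5, -1), so q lies in its Voronoi cell.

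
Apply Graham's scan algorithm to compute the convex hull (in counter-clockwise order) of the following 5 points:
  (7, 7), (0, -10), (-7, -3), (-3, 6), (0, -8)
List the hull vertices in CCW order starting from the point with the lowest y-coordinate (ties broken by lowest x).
Hull (CCW) = [(0, -10), (7, 7), (-3, 6), (-7, -3)]

Graham scan procedure:
  1. Find the pivot p₀ = point with lowest y (tie → lowest x): (0, -10).
  2. Sort the remaining points by polar angle around p₀.
  3. Walk through sorted points, maintaining a stack; pop the top while the last three entries make a non-left turn (cross product ≤ 0).
  4. Final stack is the convex hull in CCW order: (0, -10), (7, 7), (-3, 6), (-7, -3).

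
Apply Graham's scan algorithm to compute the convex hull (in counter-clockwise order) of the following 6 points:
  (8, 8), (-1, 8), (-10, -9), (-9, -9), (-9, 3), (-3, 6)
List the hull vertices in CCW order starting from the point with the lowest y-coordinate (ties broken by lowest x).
Hull (CCW) = [(-10, -9), (-9, -9), (8, 8), (-1, 8), (-9, 3)]

Graham scan procedure:
  1. Find the pivot p₀ = point with lowest y (tie → lowest x): (-10, -9).
  2. Sort the remaining points by polar angle around p₀.
  3. Walk through sorted points, maintaining a stack; pop the top while the last three entries make a non-left turn (cross product ≤ 0).
  4. Final stack is the convex hull in CCW order: (-10, -9), (-9, -9), (8, 8), (-1, 8), (-9, 3).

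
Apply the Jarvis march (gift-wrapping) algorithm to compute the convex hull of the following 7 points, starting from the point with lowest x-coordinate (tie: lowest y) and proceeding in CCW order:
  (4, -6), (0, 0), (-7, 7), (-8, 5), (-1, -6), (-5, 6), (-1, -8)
Hull (CCW) = [(-8, 5), (-1, -8), (4, -6), (0, 0), (-5, 6), (-7, 7)]

Jarvis march: at each step, from the current hull vertex p, select the next vertex q as the point such that every other point lies strictly to the left of (or on) the directed line p → q. (Equivalently: for every other point r, the cross product (q − p) × (r − p) ≥ 0.)
Starting point (lowest x, tie lowest y): (-8, 5). Wrap until returning to start. Resulting hull: (-8, 5), (-1, -8), (4, -6), (0, 0), (-5, 6), (-7, 7).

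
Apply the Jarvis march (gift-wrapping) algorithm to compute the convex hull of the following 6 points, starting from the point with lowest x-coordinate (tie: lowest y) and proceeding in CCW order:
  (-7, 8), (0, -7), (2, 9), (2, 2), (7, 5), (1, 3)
Hull (CCW) = [(-7, 8), (0, -7), (7, 5), (2, 9)]

Jarvis march: at each step, from the current hull vertex p, select the next vertex q as the point such that every other point lies strictly to the left of (or on) the directed line p → q. (Equivalently: for every other point r, the cross product (q − p) × (r − p) ≥ 0.)
Starting point (lowest x, tie lowest y): (-7, 8). Wrap until returning to start. Resulting hull: (-7, 8), (0, -7), (7, 5), (2, 9).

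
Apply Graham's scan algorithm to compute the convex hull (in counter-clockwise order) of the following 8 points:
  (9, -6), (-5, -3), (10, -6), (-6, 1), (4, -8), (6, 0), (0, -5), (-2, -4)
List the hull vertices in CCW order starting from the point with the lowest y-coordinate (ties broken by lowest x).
Hull (CCW) = [(4, -8), (10, -6), (6, 0), (-6, 1), (-5, -3)]

Graham scan procedure:
  1. Find the pivot p₀ = point with lowest y (tie → lowest x): (4, -8).
  2. Sort the remaining points by polar angle around p₀.
  3. Walk through sorted points, maintaining a stack; pop the top while the last three entries make a non-left turn (cross product ≤ 0).
  4. Final stack is the convex hull in CCW order: (4, -8), (10, -6), (6, 0), (-6, 1), (-5, -3).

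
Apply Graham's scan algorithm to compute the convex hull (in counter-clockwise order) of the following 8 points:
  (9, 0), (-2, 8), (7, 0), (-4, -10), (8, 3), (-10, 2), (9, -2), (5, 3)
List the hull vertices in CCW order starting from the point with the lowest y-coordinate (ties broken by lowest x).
Hull (CCW) = [(-4, -10), (9, -2), (9, 0), (8, 3), (-2, 8), (-10, 2)]

Graham scan procedure:
  1. Find the pivot p₀ = point with lowest y (tie → lowest x): (-4, -10).
  2. Sort the remaining points by polar angle around p₀.
  3. Walk through sorted points, maintaining a stack; pop the top while the last three entries make a non-left turn (cross product ≤ 0).
  4. Final stack is the convex hull in CCW order: (-4, -10), (9, -2), (9, 0), (8, 3), (-2, 8), (-10, 2).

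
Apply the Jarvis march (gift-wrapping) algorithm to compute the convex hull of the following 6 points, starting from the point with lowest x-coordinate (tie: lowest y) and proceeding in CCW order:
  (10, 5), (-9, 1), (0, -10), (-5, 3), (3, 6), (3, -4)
Hull (CCW) = [(-9, 1), (0, -10), (10, 5), (3, 6), (-5, 3)]

Jarvis march: at each step, from the current hull vertex p, select the next vertex q as the point such that every other point lies strictly to the left of (or on) the directed line p → q. (Equivalently: for every other point r, the cross product (q − p) × (r − p) ≥ 0.)
Starting point (lowest x, tie lowest y): (-9, 1). Wrap until returning to start. Resulting hull: (-9, 1), (0, -10), (10, 5), (3, 6), (-5, 3).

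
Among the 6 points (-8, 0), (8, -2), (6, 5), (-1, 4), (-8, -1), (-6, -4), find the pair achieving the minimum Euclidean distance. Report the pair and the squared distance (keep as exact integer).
Pair = ((-8, 0), (-8, -1)); squared distance = 1

Compute all C(6, 2) = 15 pairwise squared distances (x_i − x_j)² + (y_i − y_j)². The minimum is 1, attained by the pair ((-8, 0), (-8, -1)).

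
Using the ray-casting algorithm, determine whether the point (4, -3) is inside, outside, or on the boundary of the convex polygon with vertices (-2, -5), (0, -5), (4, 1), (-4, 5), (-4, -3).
The point (4, -3) lies strictly outside the polygon

Cast a horizontal ray to the right from the query point and count how many polygon edges it crosses (each edge strictly once or zero times, handled with the usual half-open convention). 
Parity of crossings → even ⇒ outside.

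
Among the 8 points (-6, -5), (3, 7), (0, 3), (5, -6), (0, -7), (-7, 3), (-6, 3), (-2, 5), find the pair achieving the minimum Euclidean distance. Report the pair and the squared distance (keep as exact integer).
Pair = ((-7, 3), (-6, 3)); squared distance = 1

Compute all C(8, 2) = 28 pairwise squared distances (x_i − x_j)² + (y_i − y_j)². The minimum is 1, attained by the pair ((-7, 3), (-6, 3)).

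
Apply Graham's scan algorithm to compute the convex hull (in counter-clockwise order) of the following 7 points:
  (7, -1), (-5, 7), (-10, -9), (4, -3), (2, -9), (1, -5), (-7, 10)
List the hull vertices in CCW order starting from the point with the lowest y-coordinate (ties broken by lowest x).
Hull (CCW) = [(-10, -9), (2, -9), (7, -1), (-7, 10)]

Graham scan procedure:
  1. Find the pivot p₀ = point with lowest y (tie → lowest x): (-10, -9).
  2. Sort the remaining points by polar angle around p₀.
  3. Walk through sorted points, maintaining a stack; pop the top while the last three entries make a non-left turn (cross product ≤ 0).
  4. Final stack is the convex hull in CCW order: (-10, -9), (2, -9), (7, -1), (-7, 10).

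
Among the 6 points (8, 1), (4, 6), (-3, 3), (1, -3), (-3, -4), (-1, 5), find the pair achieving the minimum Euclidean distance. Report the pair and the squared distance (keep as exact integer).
Pair = ((-3, 3), (-1, 5)); squared distance = 8

Compute all C(6, 2) = 15 pairwise squared distances (x_i − x_j)² + (y_i − y_j)². The minimum is 8, attained by the pair ((-3, 3), (-1, 5)).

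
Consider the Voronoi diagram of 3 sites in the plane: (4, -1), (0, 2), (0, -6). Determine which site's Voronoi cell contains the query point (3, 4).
Nearest site = (0, 2)

The Voronoi cell of site s contains exactly those query points closer to s than to any other site. Compute squared distances from q = (3, 4) to each site:
  (0 − 3)² + (2 − 4)² = 13
  (4 − 3)² + (-1 − 4)² = 26
  (0 − 3)² + (-6 − 4)² = 109
Minimum is attained by (0, 2), so q lies in its Voronoi cell.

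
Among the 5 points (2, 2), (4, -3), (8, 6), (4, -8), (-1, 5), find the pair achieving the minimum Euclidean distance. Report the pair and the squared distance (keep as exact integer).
Pair = ((2, 2), (-1, 5)); squared distance = 18

Compute all C(5, 2) = 10 pairwise squared distances (x_i − x_j)² + (y_i − y_j)². The minimum is 18, attained by the pair ((2, 2), (-1, 5)).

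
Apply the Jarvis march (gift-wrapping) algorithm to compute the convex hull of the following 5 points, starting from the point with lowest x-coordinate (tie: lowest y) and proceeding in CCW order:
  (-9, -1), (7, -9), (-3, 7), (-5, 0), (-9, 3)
Hull (CCW) = [(-9, -1), (7, -9), (-3, 7), (-9, 3)]

Jarvis march: at each step, from the current hull vertex p, select the next vertex q as the point such that every other point lies strictly to the left of (or on) the directed line p → q. (Equivalently: for every other point r, the cross product (q − p) × (r − p) ≥ 0.)
Starting point (lowest x, tie lowest y): (-9, -1). Wrap until returning to start. Resulting hull: (-9, -1), (7, -9), (-3, 7), (-9, 3).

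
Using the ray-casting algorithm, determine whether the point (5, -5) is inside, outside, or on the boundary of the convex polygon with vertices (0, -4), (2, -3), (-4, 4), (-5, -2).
The point (5, -5) lies strictly outside the polygon

Cast a horizontal ray to the right from the query point and count how many polygon edges it crosses (each edge strictly once or zero times, handled with the usual half-open convention). 
Parity of crossings → even ⇒ outside.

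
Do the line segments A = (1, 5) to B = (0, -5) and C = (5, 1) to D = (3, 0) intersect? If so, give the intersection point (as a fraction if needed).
No (intersection of containing lines falls outside at least one segment)

Parametrize and solve: t = 12/19, s = 44/19. At least one of these is outside [0, 1], so the segments do not intersect.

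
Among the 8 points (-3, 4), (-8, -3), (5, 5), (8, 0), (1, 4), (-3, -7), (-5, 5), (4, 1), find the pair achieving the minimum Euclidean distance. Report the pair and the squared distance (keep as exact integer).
Pair = ((-3, 4), (-5, 5)); squared distance = 5

Compute all C(8, 2) = 28 pairwise squared distances (x_i − x_j)² + (y_i − y_j)². The minimum is 5, attained by the pair ((-3, 4), (-5, 5)).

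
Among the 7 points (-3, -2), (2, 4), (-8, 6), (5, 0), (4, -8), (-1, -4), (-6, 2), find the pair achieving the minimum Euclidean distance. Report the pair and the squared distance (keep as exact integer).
Pair = ((-3, -2), (-1, -4)); squared distance = 8

Compute all C(7, 2) = 21 pairwise squared distances (x_i − x_j)² + (y_i − y_j)². The minimum is 8, attained by the pair ((-3, -2), (-1, -4)).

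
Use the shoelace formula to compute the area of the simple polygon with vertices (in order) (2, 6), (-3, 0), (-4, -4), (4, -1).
Area = 38

Shoelace formula: Area = (1/2) |Σ_i (x_i · y_{i+1} − x_{i+1} · y_i)| (indices mod n). Compute each cross term:
  (2)(0) − (-3)(6) = 18
  (-3)(-4) − (-4)(0) = 12
  (-4)(-1) − (4)(-4) = 20
  (4)(6) − (2)(-1) = 26
Sum = 76, so (signed) Area = 76/2 = 38, |Area| = 38.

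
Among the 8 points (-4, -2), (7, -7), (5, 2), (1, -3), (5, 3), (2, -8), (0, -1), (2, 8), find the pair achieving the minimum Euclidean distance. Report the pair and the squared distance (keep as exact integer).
Pair = ((5, 2), (5, 3)); squared distance = 1

Compute all C(8, 2) = 28 pairwise squared distances (x_i − x_j)² + (y_i − y_j)². The minimum is 1, attained by the pair ((5, 2), (5, 3)).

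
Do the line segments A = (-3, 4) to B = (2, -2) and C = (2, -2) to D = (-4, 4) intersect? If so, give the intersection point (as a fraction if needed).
Yes; intersection at (2, -2) (t = 1 on AB, s = 0 on CD)

Parametrize AB as A + t(B − A) = (-3 + 5 t, 4 + -6 t) and CD as C + s(D − C) = (2 + -6 s, -2 + 6 s). Solve the linear system for (t, s). Determinant = 6 ≠ 0, so a unique intersection of the containing lines exists. Solution: t = 1, s = 0 — both in [0, 1], so the segments cross. Intersection point: (2, -2).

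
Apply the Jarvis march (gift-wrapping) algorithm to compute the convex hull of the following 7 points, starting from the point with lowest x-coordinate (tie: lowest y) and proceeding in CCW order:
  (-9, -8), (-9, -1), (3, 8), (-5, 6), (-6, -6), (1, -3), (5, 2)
Hull (CCW) = [(-9, -8), (1, -3), (5, 2), (3, 8), (-5, 6), (-9, -1)]

Jarvis march: at each step, from the current hull vertex p, select the next vertex q as the point such that every other point lies strictly to the left of (or on) the directed line p → q. (Equivalently: for every other point r, the cross product (q − p) × (r − p) ≥ 0.)
Starting point (lowest x, tie lowest y): (-9, -8). Wrap until returning to start. Resulting hull: (-9, -8), (1, -3), (5, 2), (3, 8), (-5, 6), (-9, -1).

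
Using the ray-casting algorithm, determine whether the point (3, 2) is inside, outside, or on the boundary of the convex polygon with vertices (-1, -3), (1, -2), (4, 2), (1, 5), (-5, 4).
The point (3, 2) lies strictly inside the polygon

Cast a horizontal ray to the right from the query point and count how many polygon edges it crosses (each edge strictly once or zero times, handled with the usual half-open convention). 
Parity of crossings → odd ⇒ inside.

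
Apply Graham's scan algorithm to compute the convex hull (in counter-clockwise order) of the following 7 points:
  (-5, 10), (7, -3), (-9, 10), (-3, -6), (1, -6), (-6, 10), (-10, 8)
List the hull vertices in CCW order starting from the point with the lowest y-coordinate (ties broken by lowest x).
Hull (CCW) = [(-3, -6), (1, -6), (7, -3), (-5, 10), (-9, 10), (-10, 8)]

Graham scan procedure:
  1. Find the pivot p₀ = point with lowest y (tie → lowest x): (-3, -6).
  2. Sort the remaining points by polar angle around p₀.
  3. Walk through sorted points, maintaining a stack; pop the top while the last three entries make a non-left turn (cross product ≤ 0).
  4. Final stack is the convex hull in CCW order: (-3, -6), (1, -6), (7, -3), (-5, 10), (-9, 10), (-10, 8).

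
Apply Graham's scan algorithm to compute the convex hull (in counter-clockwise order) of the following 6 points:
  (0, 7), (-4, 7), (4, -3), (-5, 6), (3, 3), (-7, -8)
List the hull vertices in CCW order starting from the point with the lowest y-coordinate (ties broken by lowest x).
Hull (CCW) = [(-7, -8), (4, -3), (3, 3), (0, 7), (-4, 7), (-5, 6)]

Graham scan procedure:
  1. Find the pivot p₀ = point with lowest y (tie → lowest x): (-7, -8).
  2. Sort the remaining points by polar angle around p₀.
  3. Walk through sorted points, maintaining a stack; pop the top while the last three entries make a non-left turn (cross product ≤ 0).
  4. Final stack is the convex hull in CCW order: (-7, -8), (4, -3), (3, 3), (0, 7), (-4, 7), (-5, 6).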